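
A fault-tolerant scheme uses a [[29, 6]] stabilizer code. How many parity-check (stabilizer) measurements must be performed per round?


For an [[n,k]] stabilizer code:
Number of stabilizer generators = n - k
= 29 - 6
= 23

23


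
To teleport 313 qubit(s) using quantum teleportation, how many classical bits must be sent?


Quantum teleportation requires 2 classical bits per qubit teleported.
313 qubit(s) -> 2 * 313 = 626 classical bits

626


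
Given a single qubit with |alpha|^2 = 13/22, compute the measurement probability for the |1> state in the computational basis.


|alpha|^2 = 13/22 = 0.5909
|beta|^2 = 1 - 13/22 = 9/22 = 0.4091
P(|1>) = |beta|^2 = 0.4091

0.4091


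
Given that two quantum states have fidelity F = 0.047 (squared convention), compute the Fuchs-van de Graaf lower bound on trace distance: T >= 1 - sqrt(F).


Fuchs-van de Graaf (squared-fidelity convention): 1 - sqrt(F) <= T <= sqrt(1 - F).
Lower bound: T >= 1 - sqrt(F)
sqrt(F) = sqrt(0.047) = 0.2168
T >= 1 - 0.2168
T >= 0.7832

0.7832


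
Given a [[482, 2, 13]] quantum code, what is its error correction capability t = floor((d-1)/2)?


Code parameters: [[482, 2, 13]], distance d = 13.
Number of correctable errors = floor((d-1)/2)
= floor((13 - 1)/2)
= floor(12/2)
= 6

6


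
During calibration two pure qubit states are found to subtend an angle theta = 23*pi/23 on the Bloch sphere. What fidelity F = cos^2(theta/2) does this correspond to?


For states separated by angle theta on Bloch sphere:
F = cos^2(theta/2)
theta = 23*pi/23 = 3.1416
theta/2 = 1.5708
cos(theta/2) = 0.0000
F = 0.0000

0.0000


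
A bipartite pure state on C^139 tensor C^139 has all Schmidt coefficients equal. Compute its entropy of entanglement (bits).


For a maximally entangled state in d x d:
S = log2(d) = log2(139)
= 7.1189

7.1189


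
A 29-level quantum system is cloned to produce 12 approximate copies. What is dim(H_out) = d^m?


Output space = H^(tensor 12) where dim(H) = 29
dim = 29^12
= 841 (after 2 factors)
= 24389 (after 3 factors)
= 707281 (after 4 factors)
= 20511149 (after 5 factors)
= 594823321 (after 6 factors)
= 17249876309 (after 7 factors)
= 500246412961 (after 8 factors)
= 14507145975869 (after 9 factors)
= 420707233300201 (after 10 factors)
= 12200509765705829 (after 11 factors)
= 353814783205469041 (after 12 factors)
= 353814783205469041

353814783205469041


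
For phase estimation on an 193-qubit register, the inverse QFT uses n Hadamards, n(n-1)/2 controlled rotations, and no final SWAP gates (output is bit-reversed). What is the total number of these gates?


Hadamard gates: 193
Controlled rotations: n*(n-1)/2 = 193*192/2 = 18528
SWAP gates: 0 (omitted)
Total = 193 + 18528
= 18721

18721


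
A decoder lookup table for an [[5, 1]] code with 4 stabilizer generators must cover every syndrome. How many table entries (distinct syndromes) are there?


Each stabilizer generator gives a binary (+1 or -1) measurement outcome.
With 4 independent generators:
Total syndromes = 2^4
= 16

16


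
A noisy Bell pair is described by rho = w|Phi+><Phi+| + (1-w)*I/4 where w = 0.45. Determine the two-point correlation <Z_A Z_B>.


|Phi+> = (|00> + |11>)/sqrt(2)
For the pure Bell state, <Z_A Z_B> = +1 (Bell-state Pauli correlator).
The maximally-mixed part I/4 has tr(I/4 * P tensor P) = 0 for any traceless Pauli P.
So <Z_A Z_B>_rho = w * (+1) + (1 - w) * 0
= 0.45 * (+1)
= 0.4500

0.4500


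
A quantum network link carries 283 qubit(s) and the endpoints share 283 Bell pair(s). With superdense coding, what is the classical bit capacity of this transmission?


Superdense coding allows 2 classical bits per shared entangled pair.
283 pair(s) -> 2 * 283 = 566 classical bits

566


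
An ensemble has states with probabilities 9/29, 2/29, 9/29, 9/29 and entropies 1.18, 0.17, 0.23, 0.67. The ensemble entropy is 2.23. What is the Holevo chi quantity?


chi = S(rho) - sum_i p_i * S(rho_i)
Weighted entropy = 9/29 * 1.18 + 2/29 * 0.17 + 9/29 * 0.23 + 9/29 * 0.67
= 0.6572
chi = 2.23 - 0.6572
= 1.5728

1.5728


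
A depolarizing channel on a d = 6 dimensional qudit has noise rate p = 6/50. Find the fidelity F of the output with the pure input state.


F = (1-p) + p/d
= (1 - 0.1200) + 0.1200/6
= 0.8800 + 0.0200
= 0.9000

0.9000


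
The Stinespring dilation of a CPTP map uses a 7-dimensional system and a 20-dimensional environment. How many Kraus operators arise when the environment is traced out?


Tracing out the environment in an orthonormal basis {|i>_E} gives Kraus operators K_i = <i|_E U |0>_E.
Number of Kraus operators = dim(H_env) = d_env
= 20

20


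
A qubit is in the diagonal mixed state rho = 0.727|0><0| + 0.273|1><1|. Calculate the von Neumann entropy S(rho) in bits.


S = -p*log2(p) - (1-p)*log2(1-p)
p = 0.7270, 1-p = 0.2730
= -0.7270 * log2(0.7270) - 0.2730 * log2(0.2730)
= -(-0.3344) - (-0.5113)
= 0.8457

0.8457


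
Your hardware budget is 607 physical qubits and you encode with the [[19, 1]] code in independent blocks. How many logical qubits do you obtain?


Each code block uses 19 physical qubits for 1 logical qubit(s).
Number of complete blocks = floor(607 / 19) = 31
Logical qubits = 31 * 1
= 31

31


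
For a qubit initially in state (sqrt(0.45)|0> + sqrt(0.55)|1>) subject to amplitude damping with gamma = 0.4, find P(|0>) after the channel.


For amplitude damping with parameter gamma on state sqrt(a)|0> + sqrt(b)|1>:
alpha^2 = 0.45, beta^2 = 0.55
P(|0>) = alpha^2 + gamma * beta^2
= 0.45 + 0.4 * 0.55
= 0.45 + 0.2200
= 0.6700

0.6700


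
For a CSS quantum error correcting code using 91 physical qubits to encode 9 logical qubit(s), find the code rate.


Code rate R = k/n
= 9/91
= 0.0989

0.0989


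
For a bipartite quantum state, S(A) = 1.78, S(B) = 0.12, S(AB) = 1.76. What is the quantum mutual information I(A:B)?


I(A:B) = S(A) + S(B) - S(AB)
= 1.78 + 0.12 - 1.76
= 0.1400

0.1400


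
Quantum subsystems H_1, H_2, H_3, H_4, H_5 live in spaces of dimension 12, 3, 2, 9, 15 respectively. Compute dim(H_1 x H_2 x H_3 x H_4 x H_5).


dim(H_1 x H_2 x H_3 x H_4 x H_5) = 12 * 3 * 2 * 9 * 15
= 36 * 2 * 9 * 15
= 72 * 9 * 15
= 648 * 15
= 9720

9720


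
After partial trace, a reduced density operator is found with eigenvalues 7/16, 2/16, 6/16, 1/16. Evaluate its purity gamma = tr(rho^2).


tr(rho^2) = sum of eigenvalues squared
= (7/16)^2 + (2/16)^2 + (6/16)^2 + (1/16)^2
= (49 + 4 + 36 + 1) / 256
= 90/256
= 0.3516

0.3516


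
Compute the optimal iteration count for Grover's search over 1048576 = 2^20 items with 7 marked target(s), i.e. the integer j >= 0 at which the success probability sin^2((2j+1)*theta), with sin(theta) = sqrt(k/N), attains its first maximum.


After j Grover iterations the success probability is P(j) = sin^2((2j+1)*theta), where sin(theta) = sqrt(k/N).
N = 2^20 = 1048576, k = 7
sin(theta) = sqrt(k/N) = 0.002583741515
theta = arcsin(sqrt(k/N)) = 0.002583744389 rad
P(j) reaches its first maximum when (2j+1)*theta is as close as possible to pi/2, i.e. j = round(pi/(4*theta) - 1/2).
pi/(4*theta) - 1/2 = 303.4767
(For comparison, the common estimate pi/4 * sqrt(N/k) = 303.9771; the exact maximiser is used here.)
Optimal iterations = 303

303


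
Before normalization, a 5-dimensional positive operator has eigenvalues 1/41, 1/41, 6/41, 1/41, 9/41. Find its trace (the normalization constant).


tr(M) = sum of eigenvalues
= 1/41 + 1/41 + 6/41 + 1/41 + 9/41
= 18/41
= 0.4390

0.4390


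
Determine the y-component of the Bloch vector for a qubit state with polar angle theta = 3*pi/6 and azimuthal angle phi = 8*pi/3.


theta = 1.5708, phi = 8.3776
r_y = sin(theta)*sin(phi) = 1.0000 * 0.8660
r_y = 0.8660

0.8660


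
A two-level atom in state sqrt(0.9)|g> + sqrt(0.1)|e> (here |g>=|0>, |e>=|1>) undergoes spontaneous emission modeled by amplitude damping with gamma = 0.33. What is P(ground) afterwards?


For amplitude damping with parameter gamma on state sqrt(a)|0> + sqrt(b)|1>:
alpha^2 = 0.9, beta^2 = 0.1
P(|0>) = alpha^2 + gamma * beta^2
= 0.9 + 0.33 * 0.1
= 0.9 + 0.0330
= 0.9330

0.9330


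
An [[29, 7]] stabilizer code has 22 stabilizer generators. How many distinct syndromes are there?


Each stabilizer generator gives a binary (+1 or -1) measurement outcome.
With 22 independent generators:
Total syndromes = 2^22
= 4194304

4194304


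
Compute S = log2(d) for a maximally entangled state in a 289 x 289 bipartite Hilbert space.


For a maximally entangled state in d x d:
S = log2(d) = log2(289)
= 8.1749

8.1749


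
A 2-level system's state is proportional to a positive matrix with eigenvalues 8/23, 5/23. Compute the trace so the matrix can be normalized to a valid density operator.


tr(M) = sum of eigenvalues
= 8/23 + 5/23
= 13/23
= 0.5652

0.5652


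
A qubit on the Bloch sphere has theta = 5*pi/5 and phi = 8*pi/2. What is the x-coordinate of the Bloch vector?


theta = 3.1416, phi = 12.5664
r_x = sin(theta)*cos(phi) = 0.0000 * 1.0000
r_x = 0.0000

0.0000


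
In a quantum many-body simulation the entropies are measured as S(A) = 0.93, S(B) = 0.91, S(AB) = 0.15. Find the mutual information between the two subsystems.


I(A:B) = S(A) + S(B) - S(AB)
= 0.93 + 0.91 - 0.15
= 1.6900

1.6900


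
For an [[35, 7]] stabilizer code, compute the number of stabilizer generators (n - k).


For an [[n,k]] stabilizer code:
Number of stabilizer generators = n - k
= 35 - 7
= 28

28


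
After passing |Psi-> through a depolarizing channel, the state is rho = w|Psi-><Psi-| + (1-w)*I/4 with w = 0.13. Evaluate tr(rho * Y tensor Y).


|Psi-> = (|01> - |10>)/sqrt(2)
For the pure Bell state, <Y_A Y_B> = -1 (Bell-state Pauli correlator).
The maximally-mixed part I/4 has tr(I/4 * P tensor P) = 0 for any traceless Pauli P.
So <Y_A Y_B>_rho = w * (-1) + (1 - w) * 0
= 0.13 * (-1)
= -0.1300

-0.1300


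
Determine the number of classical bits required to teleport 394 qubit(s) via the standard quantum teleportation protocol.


Quantum teleportation requires 2 classical bits per qubit teleported.
394 qubit(s) -> 2 * 394 = 788 classical bits

788


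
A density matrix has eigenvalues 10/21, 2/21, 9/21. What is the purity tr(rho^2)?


tr(rho^2) = sum of eigenvalues squared
= (10/21)^2 + (2/21)^2 + (9/21)^2
= (100 + 4 + 81) / 441
= 185/441
= 0.4195

0.4195


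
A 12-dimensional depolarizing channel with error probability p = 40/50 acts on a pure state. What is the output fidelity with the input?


F = (1-p) + p/d
= (1 - 0.8000) + 0.8000/12
= 0.2000 + 0.0667
= 0.2667

0.2667


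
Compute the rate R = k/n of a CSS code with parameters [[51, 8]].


Code rate R = k/n
= 8/51
= 0.1569

0.1569


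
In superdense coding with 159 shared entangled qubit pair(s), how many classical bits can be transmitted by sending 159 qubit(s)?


Superdense coding allows 2 classical bits per shared entangled pair.
159 pair(s) -> 2 * 159 = 318 classical bits

318


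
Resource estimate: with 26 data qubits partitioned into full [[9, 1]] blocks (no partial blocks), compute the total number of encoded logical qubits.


Each code block uses 9 physical qubits for 1 logical qubit(s).
Number of complete blocks = floor(26 / 9) = 2
Logical qubits = 2 * 1
= 2

2


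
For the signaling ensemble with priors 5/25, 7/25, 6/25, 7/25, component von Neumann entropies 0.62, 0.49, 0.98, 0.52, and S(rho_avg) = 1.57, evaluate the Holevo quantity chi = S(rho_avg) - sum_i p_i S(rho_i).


chi = S(rho) - sum_i p_i * S(rho_i)
Weighted entropy = 5/25 * 0.62 + 7/25 * 0.49 + 6/25 * 0.98 + 7/25 * 0.52
= 0.6420
chi = 1.57 - 0.6420
= 0.9280

0.9280


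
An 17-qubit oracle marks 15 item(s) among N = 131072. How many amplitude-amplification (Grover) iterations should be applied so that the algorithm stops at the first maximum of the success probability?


After j Grover iterations the success probability is P(j) = sin^2((2j+1)*theta), where sin(theta) = sqrt(k/N).
N = 2^17 = 131072, k = 15
sin(theta) = sqrt(k/N) = 0.0106977062
theta = arcsin(sqrt(k/N)) = 0.01069791025 rad
P(j) reaches its first maximum when (2j+1)*theta is as close as possible to pi/2, i.e. j = round(pi/(4*theta) - 1/2).
pi/(4*theta) - 1/2 = 72.9160
(For comparison, the common estimate pi/4 * sqrt(N/k) = 73.4174; the exact maximiser is used here.)
Optimal iterations = 73

73


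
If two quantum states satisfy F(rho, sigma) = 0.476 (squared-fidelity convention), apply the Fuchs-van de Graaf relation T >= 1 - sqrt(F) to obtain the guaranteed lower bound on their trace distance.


Fuchs-van de Graaf (squared-fidelity convention): 1 - sqrt(F) <= T <= sqrt(1 - F).
Lower bound: T >= 1 - sqrt(F)
sqrt(F) = sqrt(0.476) = 0.6899
T >= 1 - 0.6899
T >= 0.3101

0.3101


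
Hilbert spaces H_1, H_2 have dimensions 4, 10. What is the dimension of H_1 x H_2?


dim(H_1 x H_2) = 4 * 10
= 40

40


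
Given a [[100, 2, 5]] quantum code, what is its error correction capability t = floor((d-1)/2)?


Code parameters: [[100, 2, 5]], distance d = 5.
Number of correctable errors = floor((d-1)/2)
= floor((5 - 1)/2)
= floor(4/2)
= 2

2


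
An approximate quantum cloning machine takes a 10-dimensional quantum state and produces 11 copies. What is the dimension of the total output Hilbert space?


Output space = H^(tensor 11) where dim(H) = 10
dim = 10^11
= 100 (after 2 factors)
= 1000 (after 3 factors)
= 10000 (after 4 factors)
= 100000 (after 5 factors)
= 1000000 (after 6 factors)
= 10000000 (after 7 factors)
= 100000000 (after 8 factors)
= 1000000000 (after 9 factors)
= 10000000000 (after 10 factors)
= 100000000000 (after 11 factors)
= 100000000000

100000000000


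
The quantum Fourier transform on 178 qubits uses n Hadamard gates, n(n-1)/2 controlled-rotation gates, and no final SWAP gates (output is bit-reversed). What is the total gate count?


Hadamard gates: 178
Controlled rotations: n*(n-1)/2 = 178*177/2 = 15753
SWAP gates: 0 (omitted)
Total = 178 + 15753
= 15931

15931


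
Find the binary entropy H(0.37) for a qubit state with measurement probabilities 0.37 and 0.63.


S = -p*log2(p) - (1-p)*log2(1-p)
p = 0.3700, 1-p = 0.6300
= -0.3700 * log2(0.3700) - 0.6300 * log2(0.6300)
= -(-0.5307) - (-0.4199)
= 0.9507

0.9507


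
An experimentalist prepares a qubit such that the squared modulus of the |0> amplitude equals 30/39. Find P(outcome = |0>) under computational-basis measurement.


|alpha|^2 = 30/39 = 0.7692
|beta|^2 = 1 - 30/39 = 9/39 = 0.2308
P(|0>) = |alpha|^2 = 0.7692

0.7692


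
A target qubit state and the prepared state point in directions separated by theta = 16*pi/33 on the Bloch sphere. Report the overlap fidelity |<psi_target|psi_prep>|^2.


For states separated by angle theta on Bloch sphere:
F = cos^2(theta/2)
theta = 16*pi/33 = 1.5232
theta/2 = 0.7616
cos(theta/2) = 0.7237
F = 0.5238

0.5238


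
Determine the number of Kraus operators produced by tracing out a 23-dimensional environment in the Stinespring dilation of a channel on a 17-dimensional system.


Tracing out the environment in an orthonormal basis {|i>_E} gives Kraus operators K_i = <i|_E U |0>_E.
Number of Kraus operators = dim(H_env) = d_env
= 23

23


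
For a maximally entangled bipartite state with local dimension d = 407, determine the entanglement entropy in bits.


For a maximally entangled state in d x d:
S = log2(d) = log2(407)
= 8.6689

8.6689


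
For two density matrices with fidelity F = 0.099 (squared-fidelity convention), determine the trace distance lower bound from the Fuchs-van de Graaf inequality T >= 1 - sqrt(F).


Fuchs-van de Graaf (squared-fidelity convention): 1 - sqrt(F) <= T <= sqrt(1 - F).
Lower bound: T >= 1 - sqrt(F)
sqrt(F) = sqrt(0.099) = 0.3146
T >= 1 - 0.3146
T >= 0.6854

0.6854


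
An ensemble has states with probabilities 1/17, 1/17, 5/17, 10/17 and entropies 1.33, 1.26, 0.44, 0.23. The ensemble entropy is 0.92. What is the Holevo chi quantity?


chi = S(rho) - sum_i p_i * S(rho_i)
Weighted entropy = 1/17 * 1.33 + 1/17 * 1.26 + 5/17 * 0.44 + 10/17 * 0.23
= 0.4171
chi = 0.92 - 0.4171
= 0.5029

0.5029


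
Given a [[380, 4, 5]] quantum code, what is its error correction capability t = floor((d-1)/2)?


Code parameters: [[380, 4, 5]], distance d = 5.
Number of correctable errors = floor((d-1)/2)
= floor((5 - 1)/2)
= floor(4/2)
= 2

2


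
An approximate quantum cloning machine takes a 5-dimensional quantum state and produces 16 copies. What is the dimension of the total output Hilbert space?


Output space = H^(tensor 16) where dim(H) = 5
dim = 5^16
= 25 (after 2 factors)
= 125 (after 3 factors)
= 625 (after 4 factors)
= 3125 (after 5 factors)
= 15625 (after 6 factors)
= 78125 (after 7 factors)
= 390625 (after 8 factors)
= 1953125 (after 9 factors)
= 9765625 (after 10 factors)
= 48828125 (after 11 factors)
= 244140625 (after 12 factors)
= 1220703125 (after 13 factors)
= 6103515625 (after 14 factors)
= 30517578125 (after 15 factors)
= 152587890625 (after 16 factors)
= 152587890625

152587890625


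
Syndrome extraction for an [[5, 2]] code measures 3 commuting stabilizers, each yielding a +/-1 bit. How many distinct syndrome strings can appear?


Each stabilizer generator gives a binary (+1 or -1) measurement outcome.
With 3 independent generators:
Total syndromes = 2^3
= 8

8


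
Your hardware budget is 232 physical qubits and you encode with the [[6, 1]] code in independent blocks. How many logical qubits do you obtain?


Each code block uses 6 physical qubits for 1 logical qubit(s).
Number of complete blocks = floor(232 / 6) = 38
Logical qubits = 38 * 1
= 38

38


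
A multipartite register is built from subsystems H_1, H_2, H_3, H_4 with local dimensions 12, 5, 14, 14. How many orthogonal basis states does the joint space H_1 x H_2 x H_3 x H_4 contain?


dim(H_1 x H_2 x H_3 x H_4) = 12 * 5 * 14 * 14
= 60 * 14 * 14
= 840 * 14
= 11760

11760


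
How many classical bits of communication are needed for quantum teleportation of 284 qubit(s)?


Quantum teleportation requires 2 classical bits per qubit teleported.
284 qubit(s) -> 2 * 284 = 568 classical bits

568


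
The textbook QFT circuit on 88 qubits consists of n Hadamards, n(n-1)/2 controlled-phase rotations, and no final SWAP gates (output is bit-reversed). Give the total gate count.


Hadamard gates: 88
Controlled rotations: n*(n-1)/2 = 88*87/2 = 3828
SWAP gates: 0 (omitted)
Total = 88 + 3828
= 3916

3916


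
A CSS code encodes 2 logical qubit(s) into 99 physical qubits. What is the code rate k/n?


Code rate R = k/n
= 2/99
= 0.0202

0.0202


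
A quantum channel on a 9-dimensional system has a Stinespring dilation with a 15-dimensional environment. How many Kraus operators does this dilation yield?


Tracing out the environment in an orthonormal basis {|i>_E} gives Kraus operators K_i = <i|_E U |0>_E.
Number of Kraus operators = dim(H_env) = d_env
= 15

15


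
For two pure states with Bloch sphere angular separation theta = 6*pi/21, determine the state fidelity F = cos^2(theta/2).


For states separated by angle theta on Bloch sphere:
F = cos^2(theta/2)
theta = 6*pi/21 = 0.8976
theta/2 = 0.4488
cos(theta/2) = 0.9010
F = 0.8117

0.8117


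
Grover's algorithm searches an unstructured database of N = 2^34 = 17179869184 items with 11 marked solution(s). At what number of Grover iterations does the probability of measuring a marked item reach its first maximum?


After j Grover iterations the success probability is P(j) = sin^2((2j+1)*theta), where sin(theta) = sqrt(k/N).
N = 2^34 = 17179869184, k = 11
sin(theta) = sqrt(k/N) = 2.530383904e-05
theta = arcsin(sqrt(k/N)) = 2.530383904e-05 rad
P(j) reaches its first maximum when (2j+1)*theta is as close as possible to pi/2, i.e. j = round(pi/(4*theta) - 1/2).
pi/(4*theta) - 1/2 = 31038.1958
(For comparison, the common estimate pi/4 * sqrt(N/k) = 31038.6958; the exact maximiser is used here.)
Optimal iterations = 31038

31038


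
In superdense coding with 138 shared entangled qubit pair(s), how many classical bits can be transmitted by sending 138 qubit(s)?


Superdense coding allows 2 classical bits per shared entangled pair.
138 pair(s) -> 2 * 138 = 276 classical bits

276


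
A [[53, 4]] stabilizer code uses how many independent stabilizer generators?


For an [[n,k]] stabilizer code:
Number of stabilizer generators = n - k
= 53 - 4
= 49

49


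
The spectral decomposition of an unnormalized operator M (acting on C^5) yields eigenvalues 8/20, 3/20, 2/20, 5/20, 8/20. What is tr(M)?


tr(M) = sum of eigenvalues
= 8/20 + 3/20 + 2/20 + 5/20 + 8/20
= 26/20
= 1.3000

1.3000


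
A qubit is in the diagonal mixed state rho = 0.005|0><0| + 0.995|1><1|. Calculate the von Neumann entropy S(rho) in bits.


S = -p*log2(p) - (1-p)*log2(1-p)
p = 0.0050, 1-p = 0.9950
= -0.0050 * log2(0.0050) - 0.9950 * log2(0.9950)
= -(-0.0382) - (-0.0072)
= 0.0454

0.0454


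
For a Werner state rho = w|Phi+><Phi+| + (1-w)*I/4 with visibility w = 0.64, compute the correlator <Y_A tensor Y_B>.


|Phi+> = (|00> + |11>)/sqrt(2)
For the pure Bell state, <Y_A Y_B> = -1 (Bell-state Pauli correlator).
The maximally-mixed part I/4 has tr(I/4 * P tensor P) = 0 for any traceless Pauli P.
So <Y_A Y_B>_rho = w * (-1) + (1 - w) * 0
= 0.64 * (-1)
= -0.6400

-0.6400


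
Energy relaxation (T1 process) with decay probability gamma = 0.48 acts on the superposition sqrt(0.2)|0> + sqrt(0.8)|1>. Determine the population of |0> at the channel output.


For amplitude damping with parameter gamma on state sqrt(a)|0> + sqrt(b)|1>:
alpha^2 = 0.2, beta^2 = 0.8
P(|0>) = alpha^2 + gamma * beta^2
= 0.2 + 0.48 * 0.8
= 0.2 + 0.3840
= 0.5840

0.5840


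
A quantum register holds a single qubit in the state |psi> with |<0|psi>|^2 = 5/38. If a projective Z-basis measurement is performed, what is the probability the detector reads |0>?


|alpha|^2 = 5/38 = 0.1316
|beta|^2 = 1 - 5/38 = 33/38 = 0.8684
P(|0>) = |alpha|^2 = 0.1316

0.1316


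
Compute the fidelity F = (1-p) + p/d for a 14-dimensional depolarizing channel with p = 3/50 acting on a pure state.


F = (1-p) + p/d
= (1 - 0.0600) + 0.0600/14
= 0.9400 + 0.0043
= 0.9443

0.9443


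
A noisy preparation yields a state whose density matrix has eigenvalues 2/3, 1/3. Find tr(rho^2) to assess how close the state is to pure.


tr(rho^2) = sum of eigenvalues squared
= (2/3)^2 + (1/3)^2
= (4 + 1) / 9
= 5/9
= 0.5556

0.5556


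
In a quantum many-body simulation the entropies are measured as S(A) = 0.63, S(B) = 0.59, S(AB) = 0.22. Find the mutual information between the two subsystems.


I(A:B) = S(A) + S(B) - S(AB)
= 0.63 + 0.59 - 0.22
= 1.0000

1.0000


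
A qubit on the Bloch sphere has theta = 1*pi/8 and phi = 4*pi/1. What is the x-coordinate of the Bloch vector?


theta = 0.3927, phi = 12.5664
r_x = sin(theta)*cos(phi) = 0.3827 * 1.0000
r_x = 0.3827

0.3827


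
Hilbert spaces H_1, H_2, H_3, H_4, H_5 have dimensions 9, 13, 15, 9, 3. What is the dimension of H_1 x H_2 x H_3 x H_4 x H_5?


dim(H_1 x H_2 x H_3 x H_4 x H_5) = 9 * 13 * 15 * 9 * 3
= 117 * 15 * 9 * 3
= 1755 * 9 * 3
= 15795 * 3
= 47385

47385


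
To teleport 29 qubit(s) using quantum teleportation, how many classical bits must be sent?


Quantum teleportation requires 2 classical bits per qubit teleported.
29 qubit(s) -> 2 * 29 = 58 classical bits

58


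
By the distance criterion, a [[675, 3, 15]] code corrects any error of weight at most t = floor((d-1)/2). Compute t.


Code parameters: [[675, 3, 15]], distance d = 15.
Number of correctable errors = floor((d-1)/2)
= floor((15 - 1)/2)
= floor(14/2)
= 7

7


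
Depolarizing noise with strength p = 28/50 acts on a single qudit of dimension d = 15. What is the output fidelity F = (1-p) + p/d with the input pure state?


F = (1-p) + p/d
= (1 - 0.5600) + 0.5600/15
= 0.4400 + 0.0373
= 0.4773

0.4773


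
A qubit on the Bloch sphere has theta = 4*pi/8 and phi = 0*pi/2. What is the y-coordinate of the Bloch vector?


theta = 1.5708, phi = 0.0000
r_y = sin(theta)*sin(phi) = 1.0000 * 0.0000
r_y = 0.0000

0.0000


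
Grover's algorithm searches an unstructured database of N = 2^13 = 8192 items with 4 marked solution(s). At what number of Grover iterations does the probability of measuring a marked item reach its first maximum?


After j Grover iterations the success probability is P(j) = sin^2((2j+1)*theta), where sin(theta) = sqrt(k/N).
N = 2^13 = 8192, k = 4
sin(theta) = sqrt(k/N) = 0.02209708691
theta = arcsin(sqrt(k/N)) = 0.02209888557 rad
P(j) reaches its first maximum when (2j+1)*theta is as close as possible to pi/2, i.e. j = round(pi/(4*theta) - 1/2).
pi/(4*theta) - 1/2 = 35.0402
(For comparison, the common estimate pi/4 * sqrt(N/k) = 35.5431; the exact maximiser is used here.)
Optimal iterations = 35

35


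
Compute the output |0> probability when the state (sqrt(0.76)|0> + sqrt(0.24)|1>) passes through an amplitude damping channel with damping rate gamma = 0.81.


For amplitude damping with parameter gamma on state sqrt(a)|0> + sqrt(b)|1>:
alpha^2 = 0.76, beta^2 = 0.24
P(|0>) = alpha^2 + gamma * beta^2
= 0.76 + 0.81 * 0.24
= 0.76 + 0.1944
= 0.9544

0.9544


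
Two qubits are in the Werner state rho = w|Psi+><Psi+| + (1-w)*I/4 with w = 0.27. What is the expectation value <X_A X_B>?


|Psi+> = (|01> + |10>)/sqrt(2)
For the pure Bell state, <X_A X_B> = +1 (Bell-state Pauli correlator).
The maximally-mixed part I/4 has tr(I/4 * P tensor P) = 0 for any traceless Pauli P.
So <X_A X_B>_rho = w * (+1) + (1 - w) * 0
= 0.27 * (+1)
= 0.2700

0.2700


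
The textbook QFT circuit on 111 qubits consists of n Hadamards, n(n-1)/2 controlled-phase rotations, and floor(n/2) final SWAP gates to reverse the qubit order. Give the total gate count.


Hadamard gates: 111
Controlled rotations: n*(n-1)/2 = 111*110/2 = 6105
SWAP gates: floor(n/2) = floor(111/2) = 55
Total = 111 + 6105 + 55
= 6271

6271


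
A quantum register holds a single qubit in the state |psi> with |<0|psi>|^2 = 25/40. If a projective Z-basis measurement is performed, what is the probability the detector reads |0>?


|alpha|^2 = 25/40 = 0.6250
|beta|^2 = 1 - 25/40 = 15/40 = 0.3750
P(|0>) = |alpha|^2 = 0.6250

0.6250


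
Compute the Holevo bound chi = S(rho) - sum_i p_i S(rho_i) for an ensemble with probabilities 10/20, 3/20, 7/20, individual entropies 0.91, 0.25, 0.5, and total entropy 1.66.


chi = S(rho) - sum_i p_i * S(rho_i)
Weighted entropy = 10/20 * 0.91 + 3/20 * 0.25 + 7/20 * 0.5
= 0.6675
chi = 1.66 - 0.6675
= 0.9925

0.9925


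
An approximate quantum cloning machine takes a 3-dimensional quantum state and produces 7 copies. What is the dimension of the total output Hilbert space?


Output space = H^(tensor 7) where dim(H) = 3
dim = 3^7
= 9 (after 2 factors)
= 27 (after 3 factors)
= 81 (after 4 factors)
= 243 (after 5 factors)
= 729 (after 6 factors)
= 2187 (after 7 factors)
= 2187

2187


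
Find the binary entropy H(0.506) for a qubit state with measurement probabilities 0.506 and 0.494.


S = -p*log2(p) - (1-p)*log2(1-p)
p = 0.5060, 1-p = 0.4940
= -0.5060 * log2(0.5060) - 0.4940 * log2(0.4940)
= -(-0.4973) - (-0.5026)
= 0.9999

0.9999


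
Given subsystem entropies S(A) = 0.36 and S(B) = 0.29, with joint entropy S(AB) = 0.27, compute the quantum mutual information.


I(A:B) = S(A) + S(B) - S(AB)
= 0.36 + 0.29 - 0.27
= 0.3800

0.3800


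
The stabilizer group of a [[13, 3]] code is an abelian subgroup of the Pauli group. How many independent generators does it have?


For an [[n,k]] stabilizer code:
Number of stabilizer generators = n - k
= 13 - 3
= 10

10


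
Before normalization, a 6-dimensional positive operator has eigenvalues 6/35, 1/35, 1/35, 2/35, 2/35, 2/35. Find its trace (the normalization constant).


tr(M) = sum of eigenvalues
= 6/35 + 1/35 + 1/35 + 2/35 + 2/35 + 2/35
= 14/35
= 0.4000

0.4000


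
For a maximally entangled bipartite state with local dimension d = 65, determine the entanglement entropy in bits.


For a maximally entangled state in d x d:
S = log2(d) = log2(65)
= 6.0224

6.0224


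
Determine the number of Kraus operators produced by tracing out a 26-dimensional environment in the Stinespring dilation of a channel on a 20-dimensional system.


Tracing out the environment in an orthonormal basis {|i>_E} gives Kraus operators K_i = <i|_E U |0>_E.
Number of Kraus operators = dim(H_env) = d_env
= 26

26


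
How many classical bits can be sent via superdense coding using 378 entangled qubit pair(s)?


Superdense coding allows 2 classical bits per shared entangled pair.
378 pair(s) -> 2 * 378 = 756 classical bits

756


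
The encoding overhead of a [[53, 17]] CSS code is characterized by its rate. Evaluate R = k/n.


Code rate R = k/n
= 17/53
= 0.3208

0.3208


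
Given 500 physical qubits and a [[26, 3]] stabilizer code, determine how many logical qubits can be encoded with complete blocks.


Each code block uses 26 physical qubits for 3 logical qubit(s).
Number of complete blocks = floor(500 / 26) = 19
Logical qubits = 19 * 3
= 57

57


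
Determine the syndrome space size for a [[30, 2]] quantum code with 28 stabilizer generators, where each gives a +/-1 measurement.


Each stabilizer generator gives a binary (+1 or -1) measurement outcome.
With 28 independent generators:
Total syndromes = 2^28
= 268435456

268435456


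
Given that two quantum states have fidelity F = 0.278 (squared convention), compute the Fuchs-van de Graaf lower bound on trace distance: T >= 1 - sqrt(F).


Fuchs-van de Graaf (squared-fidelity convention): 1 - sqrt(F) <= T <= sqrt(1 - F).
Lower bound: T >= 1 - sqrt(F)
sqrt(F) = sqrt(0.278) = 0.5273
T >= 1 - 0.5273
T >= 0.4727

0.4727


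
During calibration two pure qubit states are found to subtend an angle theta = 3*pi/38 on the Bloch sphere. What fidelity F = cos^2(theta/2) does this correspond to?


For states separated by angle theta on Bloch sphere:
F = cos^2(theta/2)
theta = 3*pi/38 = 0.2480
theta/2 = 0.1240
cos(theta/2) = 0.9923
F = 0.9847

0.9847


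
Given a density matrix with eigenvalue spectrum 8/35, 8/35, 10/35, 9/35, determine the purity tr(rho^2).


tr(rho^2) = sum of eigenvalues squared
= (8/35)^2 + (8/35)^2 + (10/35)^2 + (9/35)^2
= (64 + 64 + 100 + 81) / 1225
= 309/1225
= 0.2522

0.2522


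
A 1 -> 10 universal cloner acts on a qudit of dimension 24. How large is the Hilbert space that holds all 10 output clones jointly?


Output space = H^(tensor 10) where dim(H) = 24
dim = 24^10
= 576 (after 2 factors)
= 13824 (after 3 factors)
= 331776 (after 4 factors)
= 7962624 (after 5 factors)
= 191102976 (after 6 factors)
= 4586471424 (after 7 factors)
= 110075314176 (after 8 factors)
= 2641807540224 (after 9 factors)
= 63403380965376 (after 10 factors)
= 63403380965376

63403380965376


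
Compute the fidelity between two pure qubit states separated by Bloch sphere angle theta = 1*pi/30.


For states separated by angle theta on Bloch sphere:
F = cos^2(theta/2)
theta = 1*pi/30 = 0.1047
theta/2 = 0.0524
cos(theta/2) = 0.9986
F = 0.9973

0.9973


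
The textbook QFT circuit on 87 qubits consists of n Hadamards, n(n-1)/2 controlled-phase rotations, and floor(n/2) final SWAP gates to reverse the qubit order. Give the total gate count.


Hadamard gates: 87
Controlled rotations: n*(n-1)/2 = 87*86/2 = 3741
SWAP gates: floor(n/2) = floor(87/2) = 43
Total = 87 + 3741 + 43
= 3871

3871


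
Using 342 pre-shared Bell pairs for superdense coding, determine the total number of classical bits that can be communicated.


Superdense coding allows 2 classical bits per shared entangled pair.
342 pair(s) -> 2 * 342 = 684 classical bits

684


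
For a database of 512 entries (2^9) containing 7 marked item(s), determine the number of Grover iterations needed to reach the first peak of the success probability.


After j Grover iterations the success probability is P(j) = sin^2((2j+1)*theta), where sin(theta) = sqrt(k/N).
N = 2^9 = 512, k = 7
sin(theta) = sqrt(k/N) = 0.1169267933
theta = arcsin(sqrt(k/N)) = 0.1171948808 rad
P(j) reaches its first maximum when (2j+1)*theta is as close as possible to pi/2, i.e. j = round(pi/(4*theta) - 1/2).
pi/(4*theta) - 1/2 = 6.2016
(For comparison, the common estimate pi/4 * sqrt(N/k) = 6.7170; the exact maximiser is used here.)
Optimal iterations = 6

6


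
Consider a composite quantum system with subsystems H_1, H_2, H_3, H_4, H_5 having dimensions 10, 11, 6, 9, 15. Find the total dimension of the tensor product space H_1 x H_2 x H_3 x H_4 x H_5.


dim(H_1 x H_2 x H_3 x H_4 x H_5) = 10 * 11 * 6 * 9 * 15
= 110 * 6 * 9 * 15
= 660 * 9 * 15
= 5940 * 15
= 89100

89100


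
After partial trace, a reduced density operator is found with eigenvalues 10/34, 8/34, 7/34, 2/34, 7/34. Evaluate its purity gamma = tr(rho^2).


tr(rho^2) = sum of eigenvalues squared
= (10/34)^2 + (8/34)^2 + (7/34)^2 + (2/34)^2 + (7/34)^2
= (100 + 64 + 49 + 4 + 49) / 1156
= 266/1156
= 0.2301

0.2301


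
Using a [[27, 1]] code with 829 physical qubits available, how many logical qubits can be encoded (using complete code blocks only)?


Each code block uses 27 physical qubits for 1 logical qubit(s).
Number of complete blocks = floor(829 / 27) = 30
Logical qubits = 30 * 1
= 30

30


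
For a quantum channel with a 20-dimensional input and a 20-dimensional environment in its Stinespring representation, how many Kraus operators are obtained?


Tracing out the environment in an orthonormal basis {|i>_E} gives Kraus operators K_i = <i|_E U |0>_E.
Number of Kraus operators = dim(H_env) = d_env
= 20

20


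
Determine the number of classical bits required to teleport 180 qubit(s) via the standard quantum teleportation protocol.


Quantum teleportation requires 2 classical bits per qubit teleported.
180 qubit(s) -> 2 * 180 = 360 classical bits

360


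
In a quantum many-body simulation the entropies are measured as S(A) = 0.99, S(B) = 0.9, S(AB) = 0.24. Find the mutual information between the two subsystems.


I(A:B) = S(A) + S(B) - S(AB)
= 0.99 + 0.9 - 0.24
= 1.6500

1.6500


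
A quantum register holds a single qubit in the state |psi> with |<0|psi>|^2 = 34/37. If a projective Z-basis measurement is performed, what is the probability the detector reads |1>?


|alpha|^2 = 34/37 = 0.9189
|beta|^2 = 1 - 34/37 = 3/37 = 0.0811
P(|1>) = |beta|^2 = 0.0811

0.0811


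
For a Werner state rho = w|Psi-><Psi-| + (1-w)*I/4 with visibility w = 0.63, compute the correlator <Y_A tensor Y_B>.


|Psi-> = (|01> - |10>)/sqrt(2)
For the pure Bell state, <Y_A Y_B> = -1 (Bell-state Pauli correlator).
The maximally-mixed part I/4 has tr(I/4 * P tensor P) = 0 for any traceless Pauli P.
So <Y_A Y_B>_rho = w * (-1) + (1 - w) * 0
= 0.63 * (-1)
= -0.6300

-0.6300


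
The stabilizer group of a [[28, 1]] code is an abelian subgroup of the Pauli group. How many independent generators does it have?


For an [[n,k]] stabilizer code:
Number of stabilizer generators = n - k
= 28 - 1
= 27

27


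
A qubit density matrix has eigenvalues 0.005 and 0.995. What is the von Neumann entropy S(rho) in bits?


S = -p*log2(p) - (1-p)*log2(1-p)
p = 0.0050, 1-p = 0.9950
= -0.0050 * log2(0.0050) - 0.9950 * log2(0.9950)
= -(-0.0382) - (-0.0072)
= 0.0454

0.0454


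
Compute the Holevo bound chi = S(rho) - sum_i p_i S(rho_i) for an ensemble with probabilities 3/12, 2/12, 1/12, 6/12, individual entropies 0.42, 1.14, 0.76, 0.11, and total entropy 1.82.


chi = S(rho) - sum_i p_i * S(rho_i)
Weighted entropy = 3/12 * 0.42 + 2/12 * 1.14 + 1/12 * 0.76 + 6/12 * 0.11
= 0.4133
chi = 1.82 - 0.4133
= 1.4067

1.4067


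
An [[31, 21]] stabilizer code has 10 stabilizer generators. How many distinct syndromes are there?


Each stabilizer generator gives a binary (+1 or -1) measurement outcome.
With 10 independent generators:
Total syndromes = 2^10
= 1024

1024


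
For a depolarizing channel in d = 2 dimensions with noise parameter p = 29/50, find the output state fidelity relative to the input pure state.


F = (1-p) + p/d
= (1 - 0.5800) + 0.5800/2
= 0.4200 + 0.2900
= 0.7100

0.7100


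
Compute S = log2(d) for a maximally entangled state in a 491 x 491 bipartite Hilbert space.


For a maximally entangled state in d x d:
S = log2(d) = log2(491)
= 8.9396

8.9396


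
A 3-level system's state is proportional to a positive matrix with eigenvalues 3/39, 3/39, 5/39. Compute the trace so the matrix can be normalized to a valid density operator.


tr(M) = sum of eigenvalues
= 3/39 + 3/39 + 5/39
= 11/39
= 0.2821

0.2821


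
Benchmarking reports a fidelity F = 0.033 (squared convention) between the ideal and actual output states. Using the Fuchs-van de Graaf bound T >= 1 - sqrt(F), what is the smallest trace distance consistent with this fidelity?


Fuchs-van de Graaf (squared-fidelity convention): 1 - sqrt(F) <= T <= sqrt(1 - F).
Lower bound: T >= 1 - sqrt(F)
sqrt(F) = sqrt(0.033) = 0.1817
T >= 1 - 0.1817
T >= 0.8183

0.8183


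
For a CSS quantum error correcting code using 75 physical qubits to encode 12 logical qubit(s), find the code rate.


Code rate R = k/n
= 12/75
= 0.1600

0.1600


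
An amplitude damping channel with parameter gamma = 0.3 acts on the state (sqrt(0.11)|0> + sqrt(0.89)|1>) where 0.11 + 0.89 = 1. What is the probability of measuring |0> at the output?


For amplitude damping with parameter gamma on state sqrt(a)|0> + sqrt(b)|1>:
alpha^2 = 0.11, beta^2 = 0.89
P(|0>) = alpha^2 + gamma * beta^2
= 0.11 + 0.3 * 0.89
= 0.11 + 0.2670
= 0.3770

0.3770


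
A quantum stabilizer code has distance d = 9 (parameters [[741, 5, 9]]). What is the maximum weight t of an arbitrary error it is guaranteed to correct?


Code parameters: [[741, 5, 9]], distance d = 9.
Number of correctable errors = floor((d-1)/2)
= floor((9 - 1)/2)
= floor(8/2)
= 4

4


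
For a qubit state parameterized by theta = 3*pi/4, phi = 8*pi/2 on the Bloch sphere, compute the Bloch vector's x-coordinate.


theta = 2.3562, phi = 12.5664
r_x = sin(theta)*cos(phi) = 0.7071 * 1.0000
r_x = 0.7071

0.7071


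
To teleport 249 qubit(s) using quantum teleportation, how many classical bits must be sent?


Quantum teleportation requires 2 classical bits per qubit teleported.
249 qubit(s) -> 2 * 249 = 498 classical bits

498


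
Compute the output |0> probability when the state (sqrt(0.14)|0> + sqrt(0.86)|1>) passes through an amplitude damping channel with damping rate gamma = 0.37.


For amplitude damping with parameter gamma on state sqrt(a)|0> + sqrt(b)|1>:
alpha^2 = 0.14, beta^2 = 0.86
P(|0>) = alpha^2 + gamma * beta^2
= 0.14 + 0.37 * 0.86
= 0.14 + 0.3182
= 0.4582

0.4582


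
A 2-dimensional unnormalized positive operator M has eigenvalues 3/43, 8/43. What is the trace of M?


tr(M) = sum of eigenvalues
= 3/43 + 8/43
= 11/43
= 0.2558

0.2558


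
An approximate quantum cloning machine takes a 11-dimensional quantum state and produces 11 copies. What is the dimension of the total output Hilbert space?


Output space = H^(tensor 11) where dim(H) = 11
dim = 11^11
= 121 (after 2 factors)
= 1331 (after 3 factors)
= 14641 (after 4 factors)
= 161051 (after 5 factors)
= 1771561 (after 6 factors)
= 19487171 (after 7 factors)
= 214358881 (after 8 factors)
= 2357947691 (after 9 factors)
= 25937424601 (after 10 factors)
= 285311670611 (after 11 factors)
= 285311670611

285311670611


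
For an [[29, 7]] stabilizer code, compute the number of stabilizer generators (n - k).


For an [[n,k]] stabilizer code:
Number of stabilizer generators = n - k
= 29 - 7
= 22

22


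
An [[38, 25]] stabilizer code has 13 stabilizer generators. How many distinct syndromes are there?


Each stabilizer generator gives a binary (+1 or -1) measurement outcome.
With 13 independent generators:
Total syndromes = 2^13
= 8192

8192


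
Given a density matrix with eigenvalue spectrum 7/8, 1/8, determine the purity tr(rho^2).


tr(rho^2) = sum of eigenvalues squared
= (7/8)^2 + (1/8)^2
= (49 + 1) / 64
= 50/64
= 0.7812

0.7812
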